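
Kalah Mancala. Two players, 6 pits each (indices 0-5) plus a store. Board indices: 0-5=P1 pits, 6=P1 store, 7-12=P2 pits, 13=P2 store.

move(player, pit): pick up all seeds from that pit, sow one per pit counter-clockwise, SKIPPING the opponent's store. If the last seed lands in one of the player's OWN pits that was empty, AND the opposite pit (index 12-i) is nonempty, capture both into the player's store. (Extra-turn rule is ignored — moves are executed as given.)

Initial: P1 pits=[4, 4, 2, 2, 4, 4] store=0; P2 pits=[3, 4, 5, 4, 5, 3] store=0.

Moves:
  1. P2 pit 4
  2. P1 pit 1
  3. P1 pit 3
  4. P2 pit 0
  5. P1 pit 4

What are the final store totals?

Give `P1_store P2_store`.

Answer: 3 1

Derivation:
Move 1: P2 pit4 -> P1=[5,5,3,2,4,4](0) P2=[3,4,5,4,0,4](1)
Move 2: P1 pit1 -> P1=[5,0,4,3,5,5](1) P2=[3,4,5,4,0,4](1)
Move 3: P1 pit3 -> P1=[5,0,4,0,6,6](2) P2=[3,4,5,4,0,4](1)
Move 4: P2 pit0 -> P1=[5,0,4,0,6,6](2) P2=[0,5,6,5,0,4](1)
Move 5: P1 pit4 -> P1=[5,0,4,0,0,7](3) P2=[1,6,7,6,0,4](1)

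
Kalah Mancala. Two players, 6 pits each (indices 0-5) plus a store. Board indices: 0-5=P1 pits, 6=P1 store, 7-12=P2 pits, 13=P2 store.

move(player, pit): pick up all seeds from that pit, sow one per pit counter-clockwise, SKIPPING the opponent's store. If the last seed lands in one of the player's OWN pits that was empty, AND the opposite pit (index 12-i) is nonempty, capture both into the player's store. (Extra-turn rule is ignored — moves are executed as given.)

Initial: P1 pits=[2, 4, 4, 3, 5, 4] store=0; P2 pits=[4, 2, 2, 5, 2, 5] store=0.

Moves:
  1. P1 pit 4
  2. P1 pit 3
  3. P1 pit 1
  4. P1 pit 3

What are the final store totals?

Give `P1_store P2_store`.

Move 1: P1 pit4 -> P1=[2,4,4,3,0,5](1) P2=[5,3,3,5,2,5](0)
Move 2: P1 pit3 -> P1=[2,4,4,0,1,6](2) P2=[5,3,3,5,2,5](0)
Move 3: P1 pit1 -> P1=[2,0,5,1,2,7](2) P2=[5,3,3,5,2,5](0)
Move 4: P1 pit3 -> P1=[2,0,5,0,3,7](2) P2=[5,3,3,5,2,5](0)

Answer: 2 0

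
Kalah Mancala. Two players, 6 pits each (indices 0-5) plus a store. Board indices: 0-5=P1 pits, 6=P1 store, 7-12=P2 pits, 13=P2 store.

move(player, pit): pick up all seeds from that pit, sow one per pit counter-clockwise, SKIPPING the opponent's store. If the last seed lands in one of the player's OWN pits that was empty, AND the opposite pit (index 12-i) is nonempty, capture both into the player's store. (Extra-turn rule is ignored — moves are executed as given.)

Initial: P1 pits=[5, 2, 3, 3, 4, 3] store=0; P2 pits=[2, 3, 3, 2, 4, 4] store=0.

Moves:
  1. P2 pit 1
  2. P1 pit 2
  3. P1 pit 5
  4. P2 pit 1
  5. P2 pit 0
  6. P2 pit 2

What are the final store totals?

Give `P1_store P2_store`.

Move 1: P2 pit1 -> P1=[5,2,3,3,4,3](0) P2=[2,0,4,3,5,4](0)
Move 2: P1 pit2 -> P1=[5,2,0,4,5,4](0) P2=[2,0,4,3,5,4](0)
Move 3: P1 pit5 -> P1=[5,2,0,4,5,0](1) P2=[3,1,5,3,5,4](0)
Move 4: P2 pit1 -> P1=[5,2,0,4,5,0](1) P2=[3,0,6,3,5,4](0)
Move 5: P2 pit0 -> P1=[5,2,0,4,5,0](1) P2=[0,1,7,4,5,4](0)
Move 6: P2 pit2 -> P1=[6,3,1,4,5,0](1) P2=[0,1,0,5,6,5](1)

Answer: 1 1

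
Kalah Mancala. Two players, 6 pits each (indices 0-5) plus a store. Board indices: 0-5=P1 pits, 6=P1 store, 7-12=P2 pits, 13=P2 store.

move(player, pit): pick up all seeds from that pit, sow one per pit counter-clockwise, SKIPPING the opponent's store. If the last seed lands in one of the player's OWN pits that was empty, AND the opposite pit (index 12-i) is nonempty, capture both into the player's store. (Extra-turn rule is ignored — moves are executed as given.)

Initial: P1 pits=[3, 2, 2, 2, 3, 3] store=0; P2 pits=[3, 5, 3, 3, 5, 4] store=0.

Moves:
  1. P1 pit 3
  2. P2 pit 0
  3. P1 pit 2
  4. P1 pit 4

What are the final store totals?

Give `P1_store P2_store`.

Answer: 1 0

Derivation:
Move 1: P1 pit3 -> P1=[3,2,2,0,4,4](0) P2=[3,5,3,3,5,4](0)
Move 2: P2 pit0 -> P1=[3,2,2,0,4,4](0) P2=[0,6,4,4,5,4](0)
Move 3: P1 pit2 -> P1=[3,2,0,1,5,4](0) P2=[0,6,4,4,5,4](0)
Move 4: P1 pit4 -> P1=[3,2,0,1,0,5](1) P2=[1,7,5,4,5,4](0)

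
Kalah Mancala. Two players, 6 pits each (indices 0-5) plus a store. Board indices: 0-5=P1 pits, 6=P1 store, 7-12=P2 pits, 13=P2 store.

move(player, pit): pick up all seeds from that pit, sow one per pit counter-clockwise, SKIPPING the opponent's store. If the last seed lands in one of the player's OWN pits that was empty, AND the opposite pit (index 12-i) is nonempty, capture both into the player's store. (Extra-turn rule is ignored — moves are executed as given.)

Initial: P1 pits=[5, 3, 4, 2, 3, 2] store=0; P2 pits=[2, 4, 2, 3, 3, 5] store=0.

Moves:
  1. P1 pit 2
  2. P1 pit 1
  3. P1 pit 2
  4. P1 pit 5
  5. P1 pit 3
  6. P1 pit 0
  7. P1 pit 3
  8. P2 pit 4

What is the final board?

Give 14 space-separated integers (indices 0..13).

Answer: 1 1 1 0 8 2 3 4 6 2 3 0 6 1

Derivation:
Move 1: P1 pit2 -> P1=[5,3,0,3,4,3](1) P2=[2,4,2,3,3,5](0)
Move 2: P1 pit1 -> P1=[5,0,1,4,5,3](1) P2=[2,4,2,3,3,5](0)
Move 3: P1 pit2 -> P1=[5,0,0,5,5,3](1) P2=[2,4,2,3,3,5](0)
Move 4: P1 pit5 -> P1=[5,0,0,5,5,0](2) P2=[3,5,2,3,3,5](0)
Move 5: P1 pit3 -> P1=[5,0,0,0,6,1](3) P2=[4,6,2,3,3,5](0)
Move 6: P1 pit0 -> P1=[0,1,1,1,7,2](3) P2=[4,6,2,3,3,5](0)
Move 7: P1 pit3 -> P1=[0,1,1,0,8,2](3) P2=[4,6,2,3,3,5](0)
Move 8: P2 pit4 -> P1=[1,1,1,0,8,2](3) P2=[4,6,2,3,0,6](1)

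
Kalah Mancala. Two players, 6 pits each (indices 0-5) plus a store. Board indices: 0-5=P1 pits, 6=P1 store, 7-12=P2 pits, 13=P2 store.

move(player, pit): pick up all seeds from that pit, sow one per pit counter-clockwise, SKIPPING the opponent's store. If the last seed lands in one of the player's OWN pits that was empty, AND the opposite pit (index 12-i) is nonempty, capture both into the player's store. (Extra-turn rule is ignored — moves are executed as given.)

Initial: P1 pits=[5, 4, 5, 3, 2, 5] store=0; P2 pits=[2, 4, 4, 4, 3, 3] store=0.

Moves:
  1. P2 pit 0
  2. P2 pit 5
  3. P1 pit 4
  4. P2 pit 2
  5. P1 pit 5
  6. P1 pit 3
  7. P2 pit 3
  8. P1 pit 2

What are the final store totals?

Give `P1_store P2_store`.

Move 1: P2 pit0 -> P1=[5,4,5,3,2,5](0) P2=[0,5,5,4,3,3](0)
Move 2: P2 pit5 -> P1=[6,5,5,3,2,5](0) P2=[0,5,5,4,3,0](1)
Move 3: P1 pit4 -> P1=[6,5,5,3,0,6](1) P2=[0,5,5,4,3,0](1)
Move 4: P2 pit2 -> P1=[7,5,5,3,0,6](1) P2=[0,5,0,5,4,1](2)
Move 5: P1 pit5 -> P1=[7,5,5,3,0,0](2) P2=[1,6,1,6,5,1](2)
Move 6: P1 pit3 -> P1=[7,5,5,0,1,1](3) P2=[1,6,1,6,5,1](2)
Move 7: P2 pit3 -> P1=[8,6,6,0,1,1](3) P2=[1,6,1,0,6,2](3)
Move 8: P1 pit2 -> P1=[8,6,0,1,2,2](4) P2=[2,7,1,0,6,2](3)

Answer: 4 3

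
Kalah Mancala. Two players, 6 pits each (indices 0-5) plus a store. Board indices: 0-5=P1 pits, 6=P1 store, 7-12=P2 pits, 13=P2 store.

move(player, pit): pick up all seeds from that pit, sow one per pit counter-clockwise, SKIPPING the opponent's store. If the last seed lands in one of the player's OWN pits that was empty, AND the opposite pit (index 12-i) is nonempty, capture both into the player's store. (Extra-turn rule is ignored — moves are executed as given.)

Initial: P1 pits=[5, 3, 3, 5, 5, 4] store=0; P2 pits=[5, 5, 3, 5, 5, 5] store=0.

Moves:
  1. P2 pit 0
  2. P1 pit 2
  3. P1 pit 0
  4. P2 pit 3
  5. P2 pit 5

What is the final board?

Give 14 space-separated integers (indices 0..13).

Answer: 2 6 3 8 8 7 0 0 6 4 0 7 0 2

Derivation:
Move 1: P2 pit0 -> P1=[5,3,3,5,5,4](0) P2=[0,6,4,6,6,6](0)
Move 2: P1 pit2 -> P1=[5,3,0,6,6,5](0) P2=[0,6,4,6,6,6](0)
Move 3: P1 pit0 -> P1=[0,4,1,7,7,6](0) P2=[0,6,4,6,6,6](0)
Move 4: P2 pit3 -> P1=[1,5,2,7,7,6](0) P2=[0,6,4,0,7,7](1)
Move 5: P2 pit5 -> P1=[2,6,3,8,8,7](0) P2=[0,6,4,0,7,0](2)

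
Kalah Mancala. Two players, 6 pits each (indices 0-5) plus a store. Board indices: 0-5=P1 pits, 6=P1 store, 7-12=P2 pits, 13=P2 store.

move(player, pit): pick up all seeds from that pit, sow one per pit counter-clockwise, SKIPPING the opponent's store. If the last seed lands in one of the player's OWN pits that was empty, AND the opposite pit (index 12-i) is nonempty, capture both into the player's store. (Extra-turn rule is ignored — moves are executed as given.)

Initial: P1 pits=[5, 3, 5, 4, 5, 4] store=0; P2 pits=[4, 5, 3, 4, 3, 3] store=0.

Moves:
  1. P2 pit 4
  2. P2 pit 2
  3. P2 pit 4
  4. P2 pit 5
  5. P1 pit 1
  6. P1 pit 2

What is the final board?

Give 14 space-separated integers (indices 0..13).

Answer: 7 0 0 7 8 6 1 5 6 1 5 0 0 2

Derivation:
Move 1: P2 pit4 -> P1=[6,3,5,4,5,4](0) P2=[4,5,3,4,0,4](1)
Move 2: P2 pit2 -> P1=[6,3,5,4,5,4](0) P2=[4,5,0,5,1,5](1)
Move 3: P2 pit4 -> P1=[6,3,5,4,5,4](0) P2=[4,5,0,5,0,6](1)
Move 4: P2 pit5 -> P1=[7,4,6,5,6,4](0) P2=[4,5,0,5,0,0](2)
Move 5: P1 pit1 -> P1=[7,0,7,6,7,5](0) P2=[4,5,0,5,0,0](2)
Move 6: P1 pit2 -> P1=[7,0,0,7,8,6](1) P2=[5,6,1,5,0,0](2)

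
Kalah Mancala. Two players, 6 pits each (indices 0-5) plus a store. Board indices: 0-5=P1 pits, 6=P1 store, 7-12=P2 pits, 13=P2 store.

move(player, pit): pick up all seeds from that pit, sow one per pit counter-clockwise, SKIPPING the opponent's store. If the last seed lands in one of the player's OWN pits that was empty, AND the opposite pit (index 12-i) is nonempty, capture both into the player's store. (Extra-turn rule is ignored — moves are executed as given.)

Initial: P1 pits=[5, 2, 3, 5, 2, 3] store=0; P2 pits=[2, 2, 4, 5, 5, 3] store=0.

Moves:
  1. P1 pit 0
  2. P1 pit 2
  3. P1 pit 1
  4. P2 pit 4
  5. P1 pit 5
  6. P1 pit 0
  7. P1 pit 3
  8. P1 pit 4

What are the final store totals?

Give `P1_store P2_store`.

Answer: 4 1

Derivation:
Move 1: P1 pit0 -> P1=[0,3,4,6,3,4](0) P2=[2,2,4,5,5,3](0)
Move 2: P1 pit2 -> P1=[0,3,0,7,4,5](1) P2=[2,2,4,5,5,3](0)
Move 3: P1 pit1 -> P1=[0,0,1,8,5,5](1) P2=[2,2,4,5,5,3](0)
Move 4: P2 pit4 -> P1=[1,1,2,8,5,5](1) P2=[2,2,4,5,0,4](1)
Move 5: P1 pit5 -> P1=[1,1,2,8,5,0](2) P2=[3,3,5,6,0,4](1)
Move 6: P1 pit0 -> P1=[0,2,2,8,5,0](2) P2=[3,3,5,6,0,4](1)
Move 7: P1 pit3 -> P1=[0,2,2,0,6,1](3) P2=[4,4,6,7,1,4](1)
Move 8: P1 pit4 -> P1=[0,2,2,0,0,2](4) P2=[5,5,7,8,1,4](1)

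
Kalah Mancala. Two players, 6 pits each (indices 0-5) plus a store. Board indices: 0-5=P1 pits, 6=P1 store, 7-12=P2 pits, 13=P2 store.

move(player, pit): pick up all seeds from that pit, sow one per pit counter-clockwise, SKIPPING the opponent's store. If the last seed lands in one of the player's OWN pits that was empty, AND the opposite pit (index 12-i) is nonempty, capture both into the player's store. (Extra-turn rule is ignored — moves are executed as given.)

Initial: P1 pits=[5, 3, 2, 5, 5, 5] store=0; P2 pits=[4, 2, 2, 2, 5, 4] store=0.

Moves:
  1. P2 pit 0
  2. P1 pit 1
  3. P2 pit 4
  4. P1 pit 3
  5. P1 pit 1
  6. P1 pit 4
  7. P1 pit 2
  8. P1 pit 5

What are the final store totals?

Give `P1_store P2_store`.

Move 1: P2 pit0 -> P1=[5,3,2,5,5,5](0) P2=[0,3,3,3,6,4](0)
Move 2: P1 pit1 -> P1=[5,0,3,6,6,5](0) P2=[0,3,3,3,6,4](0)
Move 3: P2 pit4 -> P1=[6,1,4,7,6,5](0) P2=[0,3,3,3,0,5](1)
Move 4: P1 pit3 -> P1=[6,1,4,0,7,6](1) P2=[1,4,4,4,0,5](1)
Move 5: P1 pit1 -> P1=[6,0,5,0,7,6](1) P2=[1,4,4,4,0,5](1)
Move 6: P1 pit4 -> P1=[6,0,5,0,0,7](2) P2=[2,5,5,5,1,5](1)
Move 7: P1 pit2 -> P1=[6,0,0,1,1,8](3) P2=[3,5,5,5,1,5](1)
Move 8: P1 pit5 -> P1=[7,0,0,1,1,0](4) P2=[4,6,6,6,2,6](1)

Answer: 4 1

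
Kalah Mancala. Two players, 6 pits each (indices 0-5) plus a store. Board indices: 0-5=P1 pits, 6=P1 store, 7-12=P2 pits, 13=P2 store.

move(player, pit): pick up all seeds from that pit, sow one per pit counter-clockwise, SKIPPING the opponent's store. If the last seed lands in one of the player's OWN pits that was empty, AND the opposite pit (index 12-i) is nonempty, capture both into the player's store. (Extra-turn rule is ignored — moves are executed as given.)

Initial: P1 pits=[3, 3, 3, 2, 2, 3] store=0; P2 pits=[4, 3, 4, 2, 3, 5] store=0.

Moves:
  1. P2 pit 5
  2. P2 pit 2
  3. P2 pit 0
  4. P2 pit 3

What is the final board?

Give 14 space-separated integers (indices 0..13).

Move 1: P2 pit5 -> P1=[4,4,4,3,2,3](0) P2=[4,3,4,2,3,0](1)
Move 2: P2 pit2 -> P1=[4,4,4,3,2,3](0) P2=[4,3,0,3,4,1](2)
Move 3: P2 pit0 -> P1=[4,4,4,3,2,3](0) P2=[0,4,1,4,5,1](2)
Move 4: P2 pit3 -> P1=[5,4,4,3,2,3](0) P2=[0,4,1,0,6,2](3)

Answer: 5 4 4 3 2 3 0 0 4 1 0 6 2 3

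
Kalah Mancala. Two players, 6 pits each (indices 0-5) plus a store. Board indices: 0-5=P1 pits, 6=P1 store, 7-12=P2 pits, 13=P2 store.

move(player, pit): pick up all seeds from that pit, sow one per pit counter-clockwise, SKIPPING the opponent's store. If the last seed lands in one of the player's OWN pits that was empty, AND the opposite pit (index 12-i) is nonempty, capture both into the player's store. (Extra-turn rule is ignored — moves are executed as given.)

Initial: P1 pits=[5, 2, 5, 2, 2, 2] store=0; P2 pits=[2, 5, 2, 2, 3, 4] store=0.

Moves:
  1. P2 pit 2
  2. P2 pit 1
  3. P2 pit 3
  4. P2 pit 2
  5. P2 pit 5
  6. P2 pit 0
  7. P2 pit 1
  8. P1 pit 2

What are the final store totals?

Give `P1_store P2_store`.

Move 1: P2 pit2 -> P1=[5,2,5,2,2,2](0) P2=[2,5,0,3,4,4](0)
Move 2: P2 pit1 -> P1=[5,2,5,2,2,2](0) P2=[2,0,1,4,5,5](1)
Move 3: P2 pit3 -> P1=[6,2,5,2,2,2](0) P2=[2,0,1,0,6,6](2)
Move 4: P2 pit2 -> P1=[6,2,0,2,2,2](0) P2=[2,0,0,0,6,6](8)
Move 5: P2 pit5 -> P1=[7,3,1,3,3,2](0) P2=[2,0,0,0,6,0](9)
Move 6: P2 pit0 -> P1=[7,3,1,0,3,2](0) P2=[0,1,0,0,6,0](13)
Move 7: P2 pit1 -> P1=[7,3,1,0,3,2](0) P2=[0,0,1,0,6,0](13)
Move 8: P1 pit2 -> P1=[7,3,0,0,3,2](2) P2=[0,0,0,0,6,0](13)

Answer: 2 13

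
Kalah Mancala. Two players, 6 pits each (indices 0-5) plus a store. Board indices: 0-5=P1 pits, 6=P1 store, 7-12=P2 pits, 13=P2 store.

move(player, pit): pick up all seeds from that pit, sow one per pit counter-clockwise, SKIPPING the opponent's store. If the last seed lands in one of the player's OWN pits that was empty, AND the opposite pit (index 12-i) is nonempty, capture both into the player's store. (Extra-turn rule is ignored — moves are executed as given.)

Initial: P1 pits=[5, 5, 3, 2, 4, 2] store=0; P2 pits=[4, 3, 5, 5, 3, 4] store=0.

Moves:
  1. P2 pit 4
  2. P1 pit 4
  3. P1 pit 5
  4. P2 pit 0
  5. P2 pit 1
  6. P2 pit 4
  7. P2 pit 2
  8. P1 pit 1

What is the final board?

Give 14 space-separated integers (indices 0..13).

Move 1: P2 pit4 -> P1=[6,5,3,2,4,2](0) P2=[4,3,5,5,0,5](1)
Move 2: P1 pit4 -> P1=[6,5,3,2,0,3](1) P2=[5,4,5,5,0,5](1)
Move 3: P1 pit5 -> P1=[6,5,3,2,0,0](2) P2=[6,5,5,5,0,5](1)
Move 4: P2 pit0 -> P1=[6,5,3,2,0,0](2) P2=[0,6,6,6,1,6](2)
Move 5: P2 pit1 -> P1=[7,5,3,2,0,0](2) P2=[0,0,7,7,2,7](3)
Move 6: P2 pit4 -> P1=[7,5,3,2,0,0](2) P2=[0,0,7,7,0,8](4)
Move 7: P2 pit2 -> P1=[8,6,4,2,0,0](2) P2=[0,0,0,8,1,9](5)
Move 8: P1 pit1 -> P1=[8,0,5,3,1,1](3) P2=[1,0,0,8,1,9](5)

Answer: 8 0 5 3 1 1 3 1 0 0 8 1 9 5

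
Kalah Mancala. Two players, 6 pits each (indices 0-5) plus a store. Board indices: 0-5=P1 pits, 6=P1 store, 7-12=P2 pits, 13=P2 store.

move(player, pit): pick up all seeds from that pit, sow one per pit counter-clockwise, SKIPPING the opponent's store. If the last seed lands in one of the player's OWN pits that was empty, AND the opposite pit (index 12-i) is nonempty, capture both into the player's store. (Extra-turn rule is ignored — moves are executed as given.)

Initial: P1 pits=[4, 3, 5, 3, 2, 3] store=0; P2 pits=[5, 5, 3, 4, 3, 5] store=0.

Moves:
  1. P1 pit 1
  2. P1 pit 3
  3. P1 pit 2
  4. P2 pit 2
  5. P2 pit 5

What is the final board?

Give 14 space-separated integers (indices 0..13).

Answer: 5 1 1 2 6 5 2 7 6 0 5 4 0 1

Derivation:
Move 1: P1 pit1 -> P1=[4,0,6,4,3,3](0) P2=[5,5,3,4,3,5](0)
Move 2: P1 pit3 -> P1=[4,0,6,0,4,4](1) P2=[6,5,3,4,3,5](0)
Move 3: P1 pit2 -> P1=[4,0,0,1,5,5](2) P2=[7,6,3,4,3,5](0)
Move 4: P2 pit2 -> P1=[4,0,0,1,5,5](2) P2=[7,6,0,5,4,6](0)
Move 5: P2 pit5 -> P1=[5,1,1,2,6,5](2) P2=[7,6,0,5,4,0](1)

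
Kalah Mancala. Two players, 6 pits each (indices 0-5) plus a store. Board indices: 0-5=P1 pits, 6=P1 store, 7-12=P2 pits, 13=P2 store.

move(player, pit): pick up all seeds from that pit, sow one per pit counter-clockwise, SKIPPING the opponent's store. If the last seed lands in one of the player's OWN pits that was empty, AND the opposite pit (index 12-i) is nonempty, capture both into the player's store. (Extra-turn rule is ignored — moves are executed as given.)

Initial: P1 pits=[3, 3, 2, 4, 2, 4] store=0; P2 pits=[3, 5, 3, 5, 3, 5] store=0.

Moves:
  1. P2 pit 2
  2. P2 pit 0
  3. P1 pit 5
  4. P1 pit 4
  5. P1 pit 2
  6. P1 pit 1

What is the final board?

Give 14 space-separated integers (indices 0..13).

Answer: 3 0 1 6 1 1 10 1 0 2 7 4 6 0

Derivation:
Move 1: P2 pit2 -> P1=[3,3,2,4,2,4](0) P2=[3,5,0,6,4,6](0)
Move 2: P2 pit0 -> P1=[3,3,2,4,2,4](0) P2=[0,6,1,7,4,6](0)
Move 3: P1 pit5 -> P1=[3,3,2,4,2,0](1) P2=[1,7,2,7,4,6](0)
Move 4: P1 pit4 -> P1=[3,3,2,4,0,1](2) P2=[1,7,2,7,4,6](0)
Move 5: P1 pit2 -> P1=[3,3,0,5,0,1](10) P2=[1,0,2,7,4,6](0)
Move 6: P1 pit1 -> P1=[3,0,1,6,1,1](10) P2=[1,0,2,7,4,6](0)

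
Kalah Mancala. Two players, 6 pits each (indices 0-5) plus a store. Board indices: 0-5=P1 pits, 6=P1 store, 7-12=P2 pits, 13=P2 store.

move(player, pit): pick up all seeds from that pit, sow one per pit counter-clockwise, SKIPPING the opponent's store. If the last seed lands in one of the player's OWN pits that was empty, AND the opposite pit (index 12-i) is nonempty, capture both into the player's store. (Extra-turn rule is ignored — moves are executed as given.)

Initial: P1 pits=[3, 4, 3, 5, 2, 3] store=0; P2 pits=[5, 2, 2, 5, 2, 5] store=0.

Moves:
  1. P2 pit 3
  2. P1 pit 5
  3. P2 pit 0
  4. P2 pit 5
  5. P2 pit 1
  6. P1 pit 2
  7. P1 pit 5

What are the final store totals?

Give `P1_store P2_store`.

Answer: 3 9

Derivation:
Move 1: P2 pit3 -> P1=[4,5,3,5,2,3](0) P2=[5,2,2,0,3,6](1)
Move 2: P1 pit5 -> P1=[4,5,3,5,2,0](1) P2=[6,3,2,0,3,6](1)
Move 3: P2 pit0 -> P1=[4,5,3,5,2,0](1) P2=[0,4,3,1,4,7](2)
Move 4: P2 pit5 -> P1=[5,6,4,6,3,1](1) P2=[0,4,3,1,4,0](3)
Move 5: P2 pit1 -> P1=[0,6,4,6,3,1](1) P2=[0,0,4,2,5,0](9)
Move 6: P1 pit2 -> P1=[0,6,0,7,4,2](2) P2=[0,0,4,2,5,0](9)
Move 7: P1 pit5 -> P1=[0,6,0,7,4,0](3) P2=[1,0,4,2,5,0](9)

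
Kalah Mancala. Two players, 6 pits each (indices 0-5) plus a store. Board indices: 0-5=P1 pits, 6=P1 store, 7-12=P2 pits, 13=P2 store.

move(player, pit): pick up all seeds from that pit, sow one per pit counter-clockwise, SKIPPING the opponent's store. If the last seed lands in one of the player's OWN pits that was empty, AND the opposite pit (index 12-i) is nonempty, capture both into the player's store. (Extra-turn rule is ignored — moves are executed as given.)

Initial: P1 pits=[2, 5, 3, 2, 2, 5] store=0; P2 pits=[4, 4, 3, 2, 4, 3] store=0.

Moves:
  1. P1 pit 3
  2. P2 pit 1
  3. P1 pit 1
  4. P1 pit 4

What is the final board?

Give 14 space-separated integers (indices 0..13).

Answer: 2 0 4 1 0 8 2 5 1 4 3 5 4 0

Derivation:
Move 1: P1 pit3 -> P1=[2,5,3,0,3,6](0) P2=[4,4,3,2,4,3](0)
Move 2: P2 pit1 -> P1=[2,5,3,0,3,6](0) P2=[4,0,4,3,5,4](0)
Move 3: P1 pit1 -> P1=[2,0,4,1,4,7](1) P2=[4,0,4,3,5,4](0)
Move 4: P1 pit4 -> P1=[2,0,4,1,0,8](2) P2=[5,1,4,3,5,4](0)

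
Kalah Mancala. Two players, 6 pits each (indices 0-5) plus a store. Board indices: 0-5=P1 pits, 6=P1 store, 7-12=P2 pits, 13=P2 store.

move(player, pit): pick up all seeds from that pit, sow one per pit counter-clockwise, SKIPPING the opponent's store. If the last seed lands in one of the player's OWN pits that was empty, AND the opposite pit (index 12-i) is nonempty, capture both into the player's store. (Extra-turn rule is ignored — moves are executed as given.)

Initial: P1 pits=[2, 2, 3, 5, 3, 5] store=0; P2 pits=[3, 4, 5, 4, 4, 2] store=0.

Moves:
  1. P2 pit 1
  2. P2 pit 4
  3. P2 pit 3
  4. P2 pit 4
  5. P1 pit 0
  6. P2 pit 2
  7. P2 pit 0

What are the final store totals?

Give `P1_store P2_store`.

Move 1: P2 pit1 -> P1=[2,2,3,5,3,5](0) P2=[3,0,6,5,5,3](0)
Move 2: P2 pit4 -> P1=[3,3,4,5,3,5](0) P2=[3,0,6,5,0,4](1)
Move 3: P2 pit3 -> P1=[4,4,4,5,3,5](0) P2=[3,0,6,0,1,5](2)
Move 4: P2 pit4 -> P1=[4,4,4,5,3,5](0) P2=[3,0,6,0,0,6](2)
Move 5: P1 pit0 -> P1=[0,5,5,6,4,5](0) P2=[3,0,6,0,0,6](2)
Move 6: P2 pit2 -> P1=[1,6,5,6,4,5](0) P2=[3,0,0,1,1,7](3)
Move 7: P2 pit0 -> P1=[1,6,5,6,4,5](0) P2=[0,1,1,2,1,7](3)

Answer: 0 3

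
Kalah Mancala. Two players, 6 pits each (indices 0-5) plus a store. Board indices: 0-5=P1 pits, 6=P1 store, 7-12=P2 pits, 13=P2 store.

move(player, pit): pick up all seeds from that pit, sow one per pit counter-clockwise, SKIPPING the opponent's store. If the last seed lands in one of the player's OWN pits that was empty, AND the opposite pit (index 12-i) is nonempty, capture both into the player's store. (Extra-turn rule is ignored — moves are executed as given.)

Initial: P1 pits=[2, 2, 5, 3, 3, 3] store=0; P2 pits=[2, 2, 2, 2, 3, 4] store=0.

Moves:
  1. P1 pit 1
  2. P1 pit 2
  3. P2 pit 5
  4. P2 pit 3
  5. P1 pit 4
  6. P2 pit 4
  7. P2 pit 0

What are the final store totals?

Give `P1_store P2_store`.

Answer: 2 9

Derivation:
Move 1: P1 pit1 -> P1=[2,0,6,4,3,3](0) P2=[2,2,2,2,3,4](0)
Move 2: P1 pit2 -> P1=[2,0,0,5,4,4](1) P2=[3,3,2,2,3,4](0)
Move 3: P2 pit5 -> P1=[3,1,1,5,4,4](1) P2=[3,3,2,2,3,0](1)
Move 4: P2 pit3 -> P1=[0,1,1,5,4,4](1) P2=[3,3,2,0,4,0](5)
Move 5: P1 pit4 -> P1=[0,1,1,5,0,5](2) P2=[4,4,2,0,4,0](5)
Move 6: P2 pit4 -> P1=[1,2,1,5,0,5](2) P2=[4,4,2,0,0,1](6)
Move 7: P2 pit0 -> P1=[1,0,1,5,0,5](2) P2=[0,5,3,1,0,1](9)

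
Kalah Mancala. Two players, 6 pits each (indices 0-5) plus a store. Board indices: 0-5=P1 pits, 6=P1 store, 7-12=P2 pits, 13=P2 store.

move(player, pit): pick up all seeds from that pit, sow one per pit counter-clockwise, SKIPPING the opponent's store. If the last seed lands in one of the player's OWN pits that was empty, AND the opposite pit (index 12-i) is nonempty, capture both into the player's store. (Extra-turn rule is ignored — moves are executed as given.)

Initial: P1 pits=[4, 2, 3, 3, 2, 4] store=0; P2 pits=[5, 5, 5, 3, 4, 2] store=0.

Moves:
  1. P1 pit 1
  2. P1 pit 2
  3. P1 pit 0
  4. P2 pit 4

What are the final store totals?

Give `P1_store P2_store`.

Answer: 1 1

Derivation:
Move 1: P1 pit1 -> P1=[4,0,4,4,2,4](0) P2=[5,5,5,3,4,2](0)
Move 2: P1 pit2 -> P1=[4,0,0,5,3,5](1) P2=[5,5,5,3,4,2](0)
Move 3: P1 pit0 -> P1=[0,1,1,6,4,5](1) P2=[5,5,5,3,4,2](0)
Move 4: P2 pit4 -> P1=[1,2,1,6,4,5](1) P2=[5,5,5,3,0,3](1)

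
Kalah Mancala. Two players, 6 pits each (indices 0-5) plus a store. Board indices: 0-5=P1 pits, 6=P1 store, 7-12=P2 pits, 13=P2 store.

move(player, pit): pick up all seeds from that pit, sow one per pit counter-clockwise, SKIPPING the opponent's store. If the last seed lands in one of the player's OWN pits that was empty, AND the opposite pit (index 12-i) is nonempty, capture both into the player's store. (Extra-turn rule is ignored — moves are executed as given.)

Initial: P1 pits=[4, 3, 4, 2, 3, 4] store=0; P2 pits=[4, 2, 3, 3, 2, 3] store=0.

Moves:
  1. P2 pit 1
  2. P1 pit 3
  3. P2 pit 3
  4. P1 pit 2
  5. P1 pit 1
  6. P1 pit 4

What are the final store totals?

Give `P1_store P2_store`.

Move 1: P2 pit1 -> P1=[4,3,4,2,3,4](0) P2=[4,0,4,4,2,3](0)
Move 2: P1 pit3 -> P1=[4,3,4,0,4,5](0) P2=[4,0,4,4,2,3](0)
Move 3: P2 pit3 -> P1=[5,3,4,0,4,5](0) P2=[4,0,4,0,3,4](1)
Move 4: P1 pit2 -> P1=[5,3,0,1,5,6](1) P2=[4,0,4,0,3,4](1)
Move 5: P1 pit1 -> P1=[5,0,1,2,6,6](1) P2=[4,0,4,0,3,4](1)
Move 6: P1 pit4 -> P1=[5,0,1,2,0,7](2) P2=[5,1,5,1,3,4](1)

Answer: 2 1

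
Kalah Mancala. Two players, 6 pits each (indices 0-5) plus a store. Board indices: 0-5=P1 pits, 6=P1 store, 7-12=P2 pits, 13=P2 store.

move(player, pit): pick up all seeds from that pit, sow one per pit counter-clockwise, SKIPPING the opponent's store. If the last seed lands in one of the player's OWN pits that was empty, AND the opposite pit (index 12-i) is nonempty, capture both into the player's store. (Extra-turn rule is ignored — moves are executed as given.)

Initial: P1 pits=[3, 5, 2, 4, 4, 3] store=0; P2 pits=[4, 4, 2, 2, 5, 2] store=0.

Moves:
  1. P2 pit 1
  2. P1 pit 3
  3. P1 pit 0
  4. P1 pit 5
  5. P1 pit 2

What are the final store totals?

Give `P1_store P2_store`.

Answer: 13 0

Derivation:
Move 1: P2 pit1 -> P1=[3,5,2,4,4,3](0) P2=[4,0,3,3,6,3](0)
Move 2: P1 pit3 -> P1=[3,5,2,0,5,4](1) P2=[5,0,3,3,6,3](0)
Move 3: P1 pit0 -> P1=[0,6,3,0,5,4](5) P2=[5,0,0,3,6,3](0)
Move 4: P1 pit5 -> P1=[0,6,3,0,5,0](6) P2=[6,1,1,3,6,3](0)
Move 5: P1 pit2 -> P1=[0,6,0,1,6,0](13) P2=[0,1,1,3,6,3](0)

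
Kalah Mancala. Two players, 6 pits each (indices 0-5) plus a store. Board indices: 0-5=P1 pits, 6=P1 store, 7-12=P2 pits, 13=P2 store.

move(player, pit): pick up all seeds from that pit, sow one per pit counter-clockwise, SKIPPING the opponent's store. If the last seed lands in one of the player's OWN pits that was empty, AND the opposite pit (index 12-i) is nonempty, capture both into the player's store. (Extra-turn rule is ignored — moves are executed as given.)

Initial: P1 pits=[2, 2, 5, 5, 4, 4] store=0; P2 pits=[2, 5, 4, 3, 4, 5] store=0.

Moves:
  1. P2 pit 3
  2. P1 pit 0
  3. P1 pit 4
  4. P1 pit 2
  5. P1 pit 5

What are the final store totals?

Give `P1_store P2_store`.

Answer: 3 1

Derivation:
Move 1: P2 pit3 -> P1=[2,2,5,5,4,4](0) P2=[2,5,4,0,5,6](1)
Move 2: P1 pit0 -> P1=[0,3,6,5,4,4](0) P2=[2,5,4,0,5,6](1)
Move 3: P1 pit4 -> P1=[0,3,6,5,0,5](1) P2=[3,6,4,0,5,6](1)
Move 4: P1 pit2 -> P1=[0,3,0,6,1,6](2) P2=[4,7,4,0,5,6](1)
Move 5: P1 pit5 -> P1=[0,3,0,6,1,0](3) P2=[5,8,5,1,6,6](1)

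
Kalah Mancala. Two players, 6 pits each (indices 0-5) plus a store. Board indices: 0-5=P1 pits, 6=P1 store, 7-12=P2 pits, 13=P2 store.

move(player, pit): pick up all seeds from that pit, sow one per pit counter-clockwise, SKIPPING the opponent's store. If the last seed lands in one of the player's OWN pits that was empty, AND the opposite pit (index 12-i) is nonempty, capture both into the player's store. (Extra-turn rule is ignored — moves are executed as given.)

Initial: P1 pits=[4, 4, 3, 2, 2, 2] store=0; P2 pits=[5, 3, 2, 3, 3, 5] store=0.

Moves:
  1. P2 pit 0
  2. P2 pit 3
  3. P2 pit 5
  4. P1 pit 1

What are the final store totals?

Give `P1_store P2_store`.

Move 1: P2 pit0 -> P1=[4,4,3,2,2,2](0) P2=[0,4,3,4,4,6](0)
Move 2: P2 pit3 -> P1=[5,4,3,2,2,2](0) P2=[0,4,3,0,5,7](1)
Move 3: P2 pit5 -> P1=[6,5,4,3,3,3](0) P2=[0,4,3,0,5,0](2)
Move 4: P1 pit1 -> P1=[6,0,5,4,4,4](1) P2=[0,4,3,0,5,0](2)

Answer: 1 2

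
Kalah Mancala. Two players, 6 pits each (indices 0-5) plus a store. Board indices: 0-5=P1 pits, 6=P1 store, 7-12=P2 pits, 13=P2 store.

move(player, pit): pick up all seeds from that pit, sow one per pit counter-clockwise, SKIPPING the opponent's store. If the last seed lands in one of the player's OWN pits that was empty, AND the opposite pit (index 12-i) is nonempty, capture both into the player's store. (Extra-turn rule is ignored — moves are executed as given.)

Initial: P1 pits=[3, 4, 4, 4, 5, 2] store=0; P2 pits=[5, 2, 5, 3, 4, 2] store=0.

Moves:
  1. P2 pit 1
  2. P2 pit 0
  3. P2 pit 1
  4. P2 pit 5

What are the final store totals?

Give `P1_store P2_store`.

Answer: 0 1

Derivation:
Move 1: P2 pit1 -> P1=[3,4,4,4,5,2](0) P2=[5,0,6,4,4,2](0)
Move 2: P2 pit0 -> P1=[3,4,4,4,5,2](0) P2=[0,1,7,5,5,3](0)
Move 3: P2 pit1 -> P1=[3,4,4,4,5,2](0) P2=[0,0,8,5,5,3](0)
Move 4: P2 pit5 -> P1=[4,5,4,4,5,2](0) P2=[0,0,8,5,5,0](1)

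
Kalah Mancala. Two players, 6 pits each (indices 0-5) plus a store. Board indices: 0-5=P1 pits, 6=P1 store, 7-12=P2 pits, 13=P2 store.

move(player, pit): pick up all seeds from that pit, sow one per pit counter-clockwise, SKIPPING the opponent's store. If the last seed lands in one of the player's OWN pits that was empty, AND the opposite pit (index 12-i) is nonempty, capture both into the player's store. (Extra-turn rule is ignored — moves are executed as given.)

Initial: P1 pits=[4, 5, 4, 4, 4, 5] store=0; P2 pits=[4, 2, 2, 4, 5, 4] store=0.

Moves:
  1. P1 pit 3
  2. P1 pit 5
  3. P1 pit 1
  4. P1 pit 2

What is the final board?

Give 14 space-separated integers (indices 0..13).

Move 1: P1 pit3 -> P1=[4,5,4,0,5,6](1) P2=[5,2,2,4,5,4](0)
Move 2: P1 pit5 -> P1=[4,5,4,0,5,0](2) P2=[6,3,3,5,6,4](0)
Move 3: P1 pit1 -> P1=[4,0,5,1,6,1](3) P2=[6,3,3,5,6,4](0)
Move 4: P1 pit2 -> P1=[4,0,0,2,7,2](4) P2=[7,3,3,5,6,4](0)

Answer: 4 0 0 2 7 2 4 7 3 3 5 6 4 0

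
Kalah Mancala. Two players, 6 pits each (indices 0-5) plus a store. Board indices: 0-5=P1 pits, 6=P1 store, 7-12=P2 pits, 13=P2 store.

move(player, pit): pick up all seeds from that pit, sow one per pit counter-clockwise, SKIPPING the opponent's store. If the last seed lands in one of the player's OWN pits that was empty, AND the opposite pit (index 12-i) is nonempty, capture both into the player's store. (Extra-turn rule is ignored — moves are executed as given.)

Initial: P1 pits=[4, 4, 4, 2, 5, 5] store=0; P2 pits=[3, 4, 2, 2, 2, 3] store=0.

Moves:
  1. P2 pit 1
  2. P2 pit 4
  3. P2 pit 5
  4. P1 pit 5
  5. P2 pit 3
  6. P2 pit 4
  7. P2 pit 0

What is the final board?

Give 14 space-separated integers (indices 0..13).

Answer: 7 0 5 3 5 0 1 0 2 5 1 0 2 9

Derivation:
Move 1: P2 pit1 -> P1=[4,4,4,2,5,5](0) P2=[3,0,3,3,3,4](0)
Move 2: P2 pit4 -> P1=[5,4,4,2,5,5](0) P2=[3,0,3,3,0,5](1)
Move 3: P2 pit5 -> P1=[6,5,5,3,5,5](0) P2=[3,0,3,3,0,0](2)
Move 4: P1 pit5 -> P1=[6,5,5,3,5,0](1) P2=[4,1,4,4,0,0](2)
Move 5: P2 pit3 -> P1=[7,5,5,3,5,0](1) P2=[4,1,4,0,1,1](3)
Move 6: P2 pit4 -> P1=[7,5,5,3,5,0](1) P2=[4,1,4,0,0,2](3)
Move 7: P2 pit0 -> P1=[7,0,5,3,5,0](1) P2=[0,2,5,1,0,2](9)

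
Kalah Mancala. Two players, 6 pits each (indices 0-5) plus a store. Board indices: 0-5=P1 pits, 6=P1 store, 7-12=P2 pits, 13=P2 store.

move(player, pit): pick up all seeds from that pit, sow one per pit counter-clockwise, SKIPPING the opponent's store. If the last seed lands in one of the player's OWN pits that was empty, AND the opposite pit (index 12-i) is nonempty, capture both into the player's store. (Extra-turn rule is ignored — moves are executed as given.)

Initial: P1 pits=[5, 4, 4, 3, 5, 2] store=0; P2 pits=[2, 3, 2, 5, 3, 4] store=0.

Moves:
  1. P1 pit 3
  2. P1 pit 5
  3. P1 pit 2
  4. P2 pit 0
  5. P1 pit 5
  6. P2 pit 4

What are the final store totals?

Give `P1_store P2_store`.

Answer: 4 1

Derivation:
Move 1: P1 pit3 -> P1=[5,4,4,0,6,3](1) P2=[2,3,2,5,3,4](0)
Move 2: P1 pit5 -> P1=[5,4,4,0,6,0](2) P2=[3,4,2,5,3,4](0)
Move 3: P1 pit2 -> P1=[5,4,0,1,7,1](3) P2=[3,4,2,5,3,4](0)
Move 4: P2 pit0 -> P1=[5,4,0,1,7,1](3) P2=[0,5,3,6,3,4](0)
Move 5: P1 pit5 -> P1=[5,4,0,1,7,0](4) P2=[0,5,3,6,3,4](0)
Move 6: P2 pit4 -> P1=[6,4,0,1,7,0](4) P2=[0,5,3,6,0,5](1)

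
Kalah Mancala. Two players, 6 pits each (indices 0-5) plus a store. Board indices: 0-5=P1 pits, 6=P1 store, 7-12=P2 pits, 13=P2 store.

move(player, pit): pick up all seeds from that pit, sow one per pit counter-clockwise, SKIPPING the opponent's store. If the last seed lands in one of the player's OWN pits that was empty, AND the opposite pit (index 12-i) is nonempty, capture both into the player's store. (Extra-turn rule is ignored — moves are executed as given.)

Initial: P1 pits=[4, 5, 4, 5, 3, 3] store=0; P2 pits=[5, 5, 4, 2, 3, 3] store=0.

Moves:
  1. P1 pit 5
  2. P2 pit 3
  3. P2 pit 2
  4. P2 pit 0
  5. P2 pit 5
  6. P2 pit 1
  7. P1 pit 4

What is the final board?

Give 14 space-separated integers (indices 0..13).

Answer: 6 7 5 6 0 1 2 1 1 2 3 7 1 4

Derivation:
Move 1: P1 pit5 -> P1=[4,5,4,5,3,0](1) P2=[6,6,4,2,3,3](0)
Move 2: P2 pit3 -> P1=[4,5,4,5,3,0](1) P2=[6,6,4,0,4,4](0)
Move 3: P2 pit2 -> P1=[4,5,4,5,3,0](1) P2=[6,6,0,1,5,5](1)
Move 4: P2 pit0 -> P1=[4,5,4,5,3,0](1) P2=[0,7,1,2,6,6](2)
Move 5: P2 pit5 -> P1=[5,6,5,6,4,0](1) P2=[0,7,1,2,6,0](3)
Move 6: P2 pit1 -> P1=[6,7,5,6,4,0](1) P2=[0,0,2,3,7,1](4)
Move 7: P1 pit4 -> P1=[6,7,5,6,0,1](2) P2=[1,1,2,3,7,1](4)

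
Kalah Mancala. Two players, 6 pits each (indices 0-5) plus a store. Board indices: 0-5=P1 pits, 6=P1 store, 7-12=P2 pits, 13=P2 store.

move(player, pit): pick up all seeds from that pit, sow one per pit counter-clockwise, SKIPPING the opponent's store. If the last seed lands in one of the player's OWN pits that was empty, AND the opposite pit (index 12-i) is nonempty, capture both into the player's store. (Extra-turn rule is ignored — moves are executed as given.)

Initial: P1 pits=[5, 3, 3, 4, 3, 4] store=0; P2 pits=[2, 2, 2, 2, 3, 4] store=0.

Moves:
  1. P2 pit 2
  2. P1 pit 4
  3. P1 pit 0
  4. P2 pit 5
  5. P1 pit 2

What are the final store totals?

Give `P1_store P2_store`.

Move 1: P2 pit2 -> P1=[5,3,3,4,3,4](0) P2=[2,2,0,3,4,4](0)
Move 2: P1 pit4 -> P1=[5,3,3,4,0,5](1) P2=[3,2,0,3,4,4](0)
Move 3: P1 pit0 -> P1=[0,4,4,5,1,6](1) P2=[3,2,0,3,4,4](0)
Move 4: P2 pit5 -> P1=[1,5,5,5,1,6](1) P2=[3,2,0,3,4,0](1)
Move 5: P1 pit2 -> P1=[1,5,0,6,2,7](2) P2=[4,2,0,3,4,0](1)

Answer: 2 1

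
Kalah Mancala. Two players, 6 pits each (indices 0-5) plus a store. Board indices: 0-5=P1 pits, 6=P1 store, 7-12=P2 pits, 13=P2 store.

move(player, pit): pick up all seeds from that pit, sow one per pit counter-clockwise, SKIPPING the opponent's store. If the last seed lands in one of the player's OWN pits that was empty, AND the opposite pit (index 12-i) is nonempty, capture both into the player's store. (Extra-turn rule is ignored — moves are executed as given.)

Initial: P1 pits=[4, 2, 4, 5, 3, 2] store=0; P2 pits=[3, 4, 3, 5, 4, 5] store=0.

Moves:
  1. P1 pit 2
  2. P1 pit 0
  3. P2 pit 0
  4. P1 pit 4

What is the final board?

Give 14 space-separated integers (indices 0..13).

Move 1: P1 pit2 -> P1=[4,2,0,6,4,3](1) P2=[3,4,3,5,4,5](0)
Move 2: P1 pit0 -> P1=[0,3,1,7,5,3](1) P2=[3,4,3,5,4,5](0)
Move 3: P2 pit0 -> P1=[0,3,1,7,5,3](1) P2=[0,5,4,6,4,5](0)
Move 4: P1 pit4 -> P1=[0,3,1,7,0,4](2) P2=[1,6,5,6,4,5](0)

Answer: 0 3 1 7 0 4 2 1 6 5 6 4 5 0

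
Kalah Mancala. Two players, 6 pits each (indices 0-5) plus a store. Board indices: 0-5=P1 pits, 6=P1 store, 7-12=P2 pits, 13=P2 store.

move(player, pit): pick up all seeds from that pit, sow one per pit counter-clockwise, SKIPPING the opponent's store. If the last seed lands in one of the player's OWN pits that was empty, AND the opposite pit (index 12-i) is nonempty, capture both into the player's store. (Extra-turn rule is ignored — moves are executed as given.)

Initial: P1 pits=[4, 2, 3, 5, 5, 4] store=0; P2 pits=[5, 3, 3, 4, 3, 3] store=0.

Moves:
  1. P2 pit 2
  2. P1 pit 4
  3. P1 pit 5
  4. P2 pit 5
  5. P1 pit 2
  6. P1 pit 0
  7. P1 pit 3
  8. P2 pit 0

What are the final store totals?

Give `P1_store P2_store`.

Answer: 4 2

Derivation:
Move 1: P2 pit2 -> P1=[4,2,3,5,5,4](0) P2=[5,3,0,5,4,4](0)
Move 2: P1 pit4 -> P1=[4,2,3,5,0,5](1) P2=[6,4,1,5,4,4](0)
Move 3: P1 pit5 -> P1=[4,2,3,5,0,0](2) P2=[7,5,2,6,4,4](0)
Move 4: P2 pit5 -> P1=[5,3,4,5,0,0](2) P2=[7,5,2,6,4,0](1)
Move 5: P1 pit2 -> P1=[5,3,0,6,1,1](3) P2=[7,5,2,6,4,0](1)
Move 6: P1 pit0 -> P1=[0,4,1,7,2,2](3) P2=[7,5,2,6,4,0](1)
Move 7: P1 pit3 -> P1=[0,4,1,0,3,3](4) P2=[8,6,3,7,4,0](1)
Move 8: P2 pit0 -> P1=[1,5,1,0,3,3](4) P2=[0,7,4,8,5,1](2)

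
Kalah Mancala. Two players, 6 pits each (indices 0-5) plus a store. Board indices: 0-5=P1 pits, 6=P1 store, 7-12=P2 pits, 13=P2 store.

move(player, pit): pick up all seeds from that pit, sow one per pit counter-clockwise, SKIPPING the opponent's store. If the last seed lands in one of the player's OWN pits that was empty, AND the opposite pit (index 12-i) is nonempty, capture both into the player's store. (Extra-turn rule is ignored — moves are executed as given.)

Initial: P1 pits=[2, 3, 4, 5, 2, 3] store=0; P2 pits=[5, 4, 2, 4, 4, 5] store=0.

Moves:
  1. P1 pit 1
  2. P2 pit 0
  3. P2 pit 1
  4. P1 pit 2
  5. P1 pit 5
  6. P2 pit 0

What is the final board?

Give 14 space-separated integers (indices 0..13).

Answer: 2 0 0 7 4 0 2 0 2 6 6 6 7 1

Derivation:
Move 1: P1 pit1 -> P1=[2,0,5,6,3,3](0) P2=[5,4,2,4,4,5](0)
Move 2: P2 pit0 -> P1=[2,0,5,6,3,3](0) P2=[0,5,3,5,5,6](0)
Move 3: P2 pit1 -> P1=[2,0,5,6,3,3](0) P2=[0,0,4,6,6,7](1)
Move 4: P1 pit2 -> P1=[2,0,0,7,4,4](1) P2=[1,0,4,6,6,7](1)
Move 5: P1 pit5 -> P1=[2,0,0,7,4,0](2) P2=[2,1,5,6,6,7](1)
Move 6: P2 pit0 -> P1=[2,0,0,7,4,0](2) P2=[0,2,6,6,6,7](1)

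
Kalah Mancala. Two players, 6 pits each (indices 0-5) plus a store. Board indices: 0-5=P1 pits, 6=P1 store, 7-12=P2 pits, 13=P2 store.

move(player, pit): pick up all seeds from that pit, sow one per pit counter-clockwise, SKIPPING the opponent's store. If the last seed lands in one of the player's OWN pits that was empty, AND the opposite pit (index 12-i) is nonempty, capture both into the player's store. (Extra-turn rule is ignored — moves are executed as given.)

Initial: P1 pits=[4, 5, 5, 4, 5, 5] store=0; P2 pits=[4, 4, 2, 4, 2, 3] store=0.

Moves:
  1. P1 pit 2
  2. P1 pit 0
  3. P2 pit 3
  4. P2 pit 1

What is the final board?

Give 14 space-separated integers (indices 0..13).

Answer: 1 6 1 6 7 6 1 5 0 3 1 4 5 1

Derivation:
Move 1: P1 pit2 -> P1=[4,5,0,5,6,6](1) P2=[5,4,2,4,2,3](0)
Move 2: P1 pit0 -> P1=[0,6,1,6,7,6](1) P2=[5,4,2,4,2,3](0)
Move 3: P2 pit3 -> P1=[1,6,1,6,7,6](1) P2=[5,4,2,0,3,4](1)
Move 4: P2 pit1 -> P1=[1,6,1,6,7,6](1) P2=[5,0,3,1,4,5](1)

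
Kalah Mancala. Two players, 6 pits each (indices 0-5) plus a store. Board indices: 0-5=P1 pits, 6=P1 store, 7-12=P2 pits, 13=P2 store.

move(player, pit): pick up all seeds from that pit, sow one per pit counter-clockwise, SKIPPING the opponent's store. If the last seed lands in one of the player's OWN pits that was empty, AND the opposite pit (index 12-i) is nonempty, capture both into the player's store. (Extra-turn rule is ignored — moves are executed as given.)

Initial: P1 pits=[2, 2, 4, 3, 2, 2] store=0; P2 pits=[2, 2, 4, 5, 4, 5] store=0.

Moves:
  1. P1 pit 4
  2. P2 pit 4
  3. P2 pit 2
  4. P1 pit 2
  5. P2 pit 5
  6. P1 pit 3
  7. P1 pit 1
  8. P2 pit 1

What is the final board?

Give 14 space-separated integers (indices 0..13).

Move 1: P1 pit4 -> P1=[2,2,4,3,0,3](1) P2=[2,2,4,5,4,5](0)
Move 2: P2 pit4 -> P1=[3,3,4,3,0,3](1) P2=[2,2,4,5,0,6](1)
Move 3: P2 pit2 -> P1=[3,3,4,3,0,3](1) P2=[2,2,0,6,1,7](2)
Move 4: P1 pit2 -> P1=[3,3,0,4,1,4](2) P2=[2,2,0,6,1,7](2)
Move 5: P2 pit5 -> P1=[4,4,1,5,2,5](2) P2=[2,2,0,6,1,0](3)
Move 6: P1 pit3 -> P1=[4,4,1,0,3,6](3) P2=[3,3,0,6,1,0](3)
Move 7: P1 pit1 -> P1=[4,0,2,1,4,7](3) P2=[3,3,0,6,1,0](3)
Move 8: P2 pit1 -> P1=[4,0,2,1,4,7](3) P2=[3,0,1,7,2,0](3)

Answer: 4 0 2 1 4 7 3 3 0 1 7 2 0 3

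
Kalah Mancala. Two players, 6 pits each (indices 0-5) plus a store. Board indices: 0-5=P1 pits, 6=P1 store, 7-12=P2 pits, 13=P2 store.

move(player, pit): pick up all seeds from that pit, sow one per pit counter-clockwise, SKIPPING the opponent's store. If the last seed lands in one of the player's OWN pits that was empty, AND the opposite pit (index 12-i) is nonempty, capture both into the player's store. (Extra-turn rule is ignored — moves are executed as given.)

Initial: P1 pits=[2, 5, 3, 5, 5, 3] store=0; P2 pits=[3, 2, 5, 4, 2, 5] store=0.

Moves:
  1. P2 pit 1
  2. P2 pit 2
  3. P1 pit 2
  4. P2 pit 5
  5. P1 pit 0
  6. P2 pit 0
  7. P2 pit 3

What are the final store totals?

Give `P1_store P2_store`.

Move 1: P2 pit1 -> P1=[2,5,3,5,5,3](0) P2=[3,0,6,5,2,5](0)
Move 2: P2 pit2 -> P1=[3,6,3,5,5,3](0) P2=[3,0,0,6,3,6](1)
Move 3: P1 pit2 -> P1=[3,6,0,6,6,4](0) P2=[3,0,0,6,3,6](1)
Move 4: P2 pit5 -> P1=[4,7,1,7,7,4](0) P2=[3,0,0,6,3,0](2)
Move 5: P1 pit0 -> P1=[0,8,2,8,8,4](0) P2=[3,0,0,6,3,0](2)
Move 6: P2 pit0 -> P1=[0,8,2,8,8,4](0) P2=[0,1,1,7,3,0](2)
Move 7: P2 pit3 -> P1=[1,9,3,9,8,4](0) P2=[0,1,1,0,4,1](3)

Answer: 0 3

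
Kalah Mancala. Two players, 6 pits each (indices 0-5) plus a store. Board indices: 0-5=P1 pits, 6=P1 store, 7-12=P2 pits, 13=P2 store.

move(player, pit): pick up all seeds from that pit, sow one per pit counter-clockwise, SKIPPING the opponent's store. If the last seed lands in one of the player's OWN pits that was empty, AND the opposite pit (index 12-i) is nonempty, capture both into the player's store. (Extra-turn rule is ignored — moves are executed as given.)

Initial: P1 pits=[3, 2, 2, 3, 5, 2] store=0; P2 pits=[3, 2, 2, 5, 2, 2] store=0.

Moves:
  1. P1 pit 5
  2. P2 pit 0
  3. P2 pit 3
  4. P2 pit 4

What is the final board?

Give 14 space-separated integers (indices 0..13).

Move 1: P1 pit5 -> P1=[3,2,2,3,5,0](1) P2=[4,2,2,5,2,2](0)
Move 2: P2 pit0 -> P1=[3,2,2,3,5,0](1) P2=[0,3,3,6,3,2](0)
Move 3: P2 pit3 -> P1=[4,3,3,3,5,0](1) P2=[0,3,3,0,4,3](1)
Move 4: P2 pit4 -> P1=[5,4,3,3,5,0](1) P2=[0,3,3,0,0,4](2)

Answer: 5 4 3 3 5 0 1 0 3 3 0 0 4 2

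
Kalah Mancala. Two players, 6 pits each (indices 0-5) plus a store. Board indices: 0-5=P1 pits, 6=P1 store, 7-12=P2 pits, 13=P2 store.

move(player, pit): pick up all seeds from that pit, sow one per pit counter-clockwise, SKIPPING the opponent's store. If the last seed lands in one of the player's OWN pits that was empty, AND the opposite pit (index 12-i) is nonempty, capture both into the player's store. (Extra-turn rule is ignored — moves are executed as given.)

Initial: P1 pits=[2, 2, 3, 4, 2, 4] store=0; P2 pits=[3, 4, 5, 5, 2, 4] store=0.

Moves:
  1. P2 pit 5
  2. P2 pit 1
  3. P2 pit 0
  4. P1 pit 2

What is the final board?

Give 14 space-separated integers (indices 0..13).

Answer: 0 3 0 5 3 5 1 0 1 7 7 3 0 5

Derivation:
Move 1: P2 pit5 -> P1=[3,3,4,4,2,4](0) P2=[3,4,5,5,2,0](1)
Move 2: P2 pit1 -> P1=[0,3,4,4,2,4](0) P2=[3,0,6,6,3,0](5)
Move 3: P2 pit0 -> P1=[0,3,4,4,2,4](0) P2=[0,1,7,7,3,0](5)
Move 4: P1 pit2 -> P1=[0,3,0,5,3,5](1) P2=[0,1,7,7,3,0](5)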